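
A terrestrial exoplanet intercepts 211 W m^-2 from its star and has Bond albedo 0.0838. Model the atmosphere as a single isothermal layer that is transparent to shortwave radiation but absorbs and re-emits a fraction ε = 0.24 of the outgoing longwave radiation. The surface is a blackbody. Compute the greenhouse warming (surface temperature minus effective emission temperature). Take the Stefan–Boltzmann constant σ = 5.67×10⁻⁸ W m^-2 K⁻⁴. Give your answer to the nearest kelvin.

Effective emission temperature (TOA balance): σT_e⁴ = S(1−α)/4 = 48.33 W m^-2 → T_e = 170.9 K.
Surface balance with a leaky layer gives σT_s⁴ = σT_e⁴·2/(2−ε), so T_s = T_e·[2/(2−0.24)]^(1/4) = 176.4 K.
Greenhouse warming: T_s − T_e = 5.549 K.

6 K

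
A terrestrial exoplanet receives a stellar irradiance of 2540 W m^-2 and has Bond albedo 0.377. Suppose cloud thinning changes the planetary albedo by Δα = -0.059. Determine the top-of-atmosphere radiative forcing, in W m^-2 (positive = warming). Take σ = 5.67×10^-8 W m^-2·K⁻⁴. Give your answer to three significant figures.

ΔF = −(S/4)Δα = −(2540/4)×(-0.059) = 37.46 W m^-2.

37.5 W m^-2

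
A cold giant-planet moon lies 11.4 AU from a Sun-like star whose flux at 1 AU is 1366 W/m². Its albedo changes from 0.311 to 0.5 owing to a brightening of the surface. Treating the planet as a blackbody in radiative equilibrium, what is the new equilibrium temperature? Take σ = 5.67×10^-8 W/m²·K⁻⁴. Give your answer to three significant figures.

69.4 K

Flux at the orbit: S = 1366/(11.4)² = 10.51 W/m².
With the new albedo, S(1−α₂)/4 = 1.314 W/m², so T₂ = 69.38 K.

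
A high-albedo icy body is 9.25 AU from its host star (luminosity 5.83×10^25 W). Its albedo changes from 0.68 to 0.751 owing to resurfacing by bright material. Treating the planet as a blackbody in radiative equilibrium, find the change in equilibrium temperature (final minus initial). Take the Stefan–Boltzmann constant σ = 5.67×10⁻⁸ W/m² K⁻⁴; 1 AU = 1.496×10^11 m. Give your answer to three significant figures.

d = 9.25 × 1.496×10^11 m = 1.384×10^12 m.
S = L/(4πd²) = 2.423 W/m².
Before: T₁ = [2.423·0.32/(4σ)]^(1/4) = 43.00 K.
With α = 0.751, T₂ = 40.38 K.
Change: 40.38 − 43.00 = -2.614 K.

-2.61 K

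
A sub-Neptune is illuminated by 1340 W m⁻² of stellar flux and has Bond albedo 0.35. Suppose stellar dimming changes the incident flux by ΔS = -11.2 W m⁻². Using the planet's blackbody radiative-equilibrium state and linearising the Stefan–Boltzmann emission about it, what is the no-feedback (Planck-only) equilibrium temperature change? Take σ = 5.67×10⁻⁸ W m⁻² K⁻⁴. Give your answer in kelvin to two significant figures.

The baseline emission temperature is T_e = 248.9 K.
ΔF = Δ[S(1−α)]/4 = (1−0.35)·-11.2/4 = -1.820 W m⁻².
Linearising σT⁴ gives d(σT⁴)/dT = 4σT_e³ = 3.499 W m⁻² per K.
ΔT₀ = ΔF/λ_P = -1.820/3.499 = -0.520 K.

-0.52 K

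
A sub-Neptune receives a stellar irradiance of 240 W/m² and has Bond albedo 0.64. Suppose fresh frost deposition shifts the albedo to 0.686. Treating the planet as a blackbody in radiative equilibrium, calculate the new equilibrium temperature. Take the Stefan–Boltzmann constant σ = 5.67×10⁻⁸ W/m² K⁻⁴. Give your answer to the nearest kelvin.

New equilibrium: T₂ = [(1−0.686)·240.0/(4σ)]^(1/4) = 135.0 K.

135 K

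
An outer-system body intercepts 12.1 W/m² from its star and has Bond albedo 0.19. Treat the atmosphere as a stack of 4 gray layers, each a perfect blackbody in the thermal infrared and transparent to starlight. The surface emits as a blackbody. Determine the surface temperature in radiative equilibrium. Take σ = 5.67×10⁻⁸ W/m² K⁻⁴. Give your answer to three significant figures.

The effective emission temperature is T_e = [S(1−α)/(4σ)]^¼ = 81.08 K.
For an N-layer opaque stack, T_s⁴ = (N+1)T_e⁴, hence T_s = (5)^(1/4)×81.08 K = 121.2 K.

121 kelvin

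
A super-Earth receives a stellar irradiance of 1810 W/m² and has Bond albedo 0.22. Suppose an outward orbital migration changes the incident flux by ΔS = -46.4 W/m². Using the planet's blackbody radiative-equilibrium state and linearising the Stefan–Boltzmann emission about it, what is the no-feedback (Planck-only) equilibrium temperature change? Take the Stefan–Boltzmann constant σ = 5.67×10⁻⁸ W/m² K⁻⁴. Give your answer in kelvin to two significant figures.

-1.8 K

Reference equilibrium: T_e = [S(1−α)/(4σ)]^(1/4) = 280.9 K.
ΔF = Δ[S(1−α)]/4 = (1−0.22)·-46.4/4 = -9.048 W/m².
Planck response: λ_P = 4σT_e³ = 4·5.67×10⁻⁸·(280.9)³ = 5.026 W/m²/K.
ΔT₀ = ΔF/λ_P = -9.048/5.026 = -1.80 K.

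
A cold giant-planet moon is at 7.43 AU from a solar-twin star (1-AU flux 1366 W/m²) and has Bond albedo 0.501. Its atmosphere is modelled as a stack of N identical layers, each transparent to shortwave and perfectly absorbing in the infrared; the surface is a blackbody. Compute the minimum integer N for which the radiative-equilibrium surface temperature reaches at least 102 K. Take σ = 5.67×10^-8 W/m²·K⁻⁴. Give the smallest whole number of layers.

1

Flux at the orbit: S = 1366/(7.43)² = 24.74 W/m².
Top-of-atmosphere balance: σT_e⁴ = S(1−α)/4 = 3.087 W/m² → T_e = 85.90 K.
Since T_s⁴ = (N+1)T_e⁴, we need N ≥ (T_s/T_e)⁴ − 1 = 0.988.
The minimum whole number is N = 1.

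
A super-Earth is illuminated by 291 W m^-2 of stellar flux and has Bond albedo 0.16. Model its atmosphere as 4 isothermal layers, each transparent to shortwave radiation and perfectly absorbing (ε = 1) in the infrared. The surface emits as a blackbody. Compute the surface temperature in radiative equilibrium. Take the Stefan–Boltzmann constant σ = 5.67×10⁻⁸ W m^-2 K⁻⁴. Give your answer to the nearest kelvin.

OLR = S(1−α)/4 = 61.11 W m^-2; the top layer radiates at T_e = 181.2 K.
Layer-by-layer balance gives σT_s⁴ = (N+1)σT_e⁴, so T_s = 5^¼·181.2 = 270.9 K.

271 kelvin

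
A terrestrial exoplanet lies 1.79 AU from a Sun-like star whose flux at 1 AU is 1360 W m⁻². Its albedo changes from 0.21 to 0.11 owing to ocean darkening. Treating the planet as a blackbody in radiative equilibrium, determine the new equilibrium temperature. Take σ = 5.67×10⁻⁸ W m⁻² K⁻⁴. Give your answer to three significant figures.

202 K

By the inverse-square law, S = 1360/1.79² = 424.5 W m⁻².
New equilibrium: T₂ = [(1−0.11)·424.5/(4σ)]^(1/4) = 202.0 K.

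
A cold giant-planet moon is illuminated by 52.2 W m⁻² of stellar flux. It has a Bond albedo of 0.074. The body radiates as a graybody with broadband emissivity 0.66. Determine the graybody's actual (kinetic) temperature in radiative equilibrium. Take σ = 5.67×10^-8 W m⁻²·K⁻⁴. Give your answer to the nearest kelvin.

134 kelvin

Absorbed flux (global mean): S(1−α)/4 = 52.20·0.926/4 = 12.08 W m⁻².
Equating to εσT⁴ with ε = 0.66: T = (12.08/0.66σ)^(1/4) = 134.1 K.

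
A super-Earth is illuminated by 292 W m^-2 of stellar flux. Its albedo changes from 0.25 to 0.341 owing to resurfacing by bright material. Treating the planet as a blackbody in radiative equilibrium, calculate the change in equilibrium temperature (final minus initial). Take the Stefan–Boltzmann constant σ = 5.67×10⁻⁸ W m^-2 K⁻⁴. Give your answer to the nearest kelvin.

-6 kelvin

Before: T₁ = [292.0·0.75/(4σ)]^(1/4) = 176.3 K.
Final:   T₂ = [S(1−0.341)/(4σ)]^(1/4) = 170.7 K.
ΔT = T₂ − T₁ = -5.609 K.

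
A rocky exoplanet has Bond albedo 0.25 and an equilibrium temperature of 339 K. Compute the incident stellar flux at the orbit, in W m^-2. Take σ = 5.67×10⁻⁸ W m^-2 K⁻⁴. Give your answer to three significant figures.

From S(1−α)/4 = σT⁴: S = 4σT⁴/(1−α).
σT⁴ = 5.67×10⁻⁸·(339)⁴ = 748.8 W m^-2.
S = 4·748.8/0.75 = 3994 W m^-2.

3990 W m^-2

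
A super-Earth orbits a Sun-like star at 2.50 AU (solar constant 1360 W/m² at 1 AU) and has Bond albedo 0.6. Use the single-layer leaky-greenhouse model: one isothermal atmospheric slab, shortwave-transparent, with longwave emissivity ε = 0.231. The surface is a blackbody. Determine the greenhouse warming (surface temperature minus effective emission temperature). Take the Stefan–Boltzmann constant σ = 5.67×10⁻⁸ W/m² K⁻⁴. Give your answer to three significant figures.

4.36 K

Irradiance scales as 1/d², so S = 1360 W/m² × (1/2.50)² = 217.6 W/m².
The planet radiates to space at T_e = [S(1−α)/(4σ)]^(1/4) = 140.0 K.
For a single slab of emissivity ε, T_s⁴ = 2T_e⁴/(2−ε); thus T_s = 140.0·(1.131)^(1/4) = 144.3 K.
T_s − T_e = 144.3 − 140.0 = 4.361 K.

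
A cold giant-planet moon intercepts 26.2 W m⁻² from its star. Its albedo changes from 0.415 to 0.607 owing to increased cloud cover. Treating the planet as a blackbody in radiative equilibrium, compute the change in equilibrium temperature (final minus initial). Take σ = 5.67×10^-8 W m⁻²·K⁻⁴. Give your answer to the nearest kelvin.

Initial: T₁ = [S(1−0.415)/(4σ)]^(1/4) = 90.67 K.
With α = 0.607, T₂ = 82.08 K.
ΔT = T₂ − T₁ = -8.583 K.

-9 K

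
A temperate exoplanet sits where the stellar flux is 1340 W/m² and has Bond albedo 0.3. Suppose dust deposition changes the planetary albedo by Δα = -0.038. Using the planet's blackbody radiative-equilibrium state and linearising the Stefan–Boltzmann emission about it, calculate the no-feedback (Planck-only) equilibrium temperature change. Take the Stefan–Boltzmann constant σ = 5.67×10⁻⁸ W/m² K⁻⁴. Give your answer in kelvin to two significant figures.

Reference equilibrium: T_e = [S(1−α)/(4σ)]^(1/4) = 253.6 K.
TOA radiative forcing: ΔF = −S·Δα/4 = −1340·(-0.038)/4 = 12.73 W/m².
The Planck feedback parameter is 4σT_e³ = 3.699 W/m²/K.
ΔT₀ = ΔF/λ_P = 12.73/3.699 = 3.44 K.

3.4 kelvin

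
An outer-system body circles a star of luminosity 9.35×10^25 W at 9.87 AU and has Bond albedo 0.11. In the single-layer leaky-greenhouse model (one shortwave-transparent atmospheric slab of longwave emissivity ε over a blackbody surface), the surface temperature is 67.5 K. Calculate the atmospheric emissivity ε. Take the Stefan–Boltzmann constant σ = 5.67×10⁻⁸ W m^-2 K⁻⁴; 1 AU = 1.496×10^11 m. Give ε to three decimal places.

0.710

d = 9.87 × 1.496×10^11 m = 1.477×10^12 m.
Spreading L over a sphere of radius d: S = 9.35×10^25/(4π·1.48×10^12²) = 3.413 W m^-2.
TOA balance gives T_e = 60.49 K.
Since (2−ε)/2 = (T_e/T_s)⁴ = 0.6451, ε = 0.7098.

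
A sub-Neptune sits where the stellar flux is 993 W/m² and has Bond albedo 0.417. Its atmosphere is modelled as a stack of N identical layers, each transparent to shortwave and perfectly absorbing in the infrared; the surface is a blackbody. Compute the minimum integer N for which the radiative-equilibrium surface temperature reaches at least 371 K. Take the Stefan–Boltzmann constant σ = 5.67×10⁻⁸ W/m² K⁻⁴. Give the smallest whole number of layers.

The effective emission temperature is T_e = [S(1−α)/(4σ)]^¼ = 224.8 K.
Since T_s⁴ = (N+1)T_e⁴, we need N ≥ (T_s/T_e)⁴ − 1 = 6.422.
So N ≥ 6.422; the smallest integer is N = 7.

7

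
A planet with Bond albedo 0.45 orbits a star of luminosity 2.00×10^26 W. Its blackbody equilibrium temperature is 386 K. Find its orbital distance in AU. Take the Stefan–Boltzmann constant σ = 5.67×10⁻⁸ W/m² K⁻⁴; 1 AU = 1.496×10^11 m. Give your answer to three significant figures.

0.279 AU

Required flux: S = 4σT⁴/(1−α) = 9154 W/m².
From L = 4πd²S, d = √(2.00×10^26/(4π·9154)) = 4.170×10^10 m = 0.2787 AU.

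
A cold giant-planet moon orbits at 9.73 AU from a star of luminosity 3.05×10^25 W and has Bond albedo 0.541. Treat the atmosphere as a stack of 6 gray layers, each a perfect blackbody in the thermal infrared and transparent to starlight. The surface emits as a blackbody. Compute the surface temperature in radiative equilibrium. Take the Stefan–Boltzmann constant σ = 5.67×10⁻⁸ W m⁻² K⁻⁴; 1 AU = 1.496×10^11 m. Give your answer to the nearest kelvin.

Orbital distance: d = 9.73 AU = 1.456×10^12 m.
Flux at the orbit: S = L/(4πd²) = 3.05×10^25/(4π·(1.46×10^12)²) = 1.146 W m⁻².
The effective emission temperature is T_e = [S(1−α)/(4σ)]^¼ = 39.02 K.
Layer-by-layer balance gives σT_s⁴ = (N+1)σT_e⁴, so T_s = 7^¼·39.02 = 63.47 K.

63 kelvin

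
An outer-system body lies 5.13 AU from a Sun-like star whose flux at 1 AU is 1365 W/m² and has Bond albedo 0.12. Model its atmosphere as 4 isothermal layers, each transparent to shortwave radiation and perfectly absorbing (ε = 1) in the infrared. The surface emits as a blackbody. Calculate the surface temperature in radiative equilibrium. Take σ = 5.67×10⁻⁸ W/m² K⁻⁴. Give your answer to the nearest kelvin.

Flux at the orbit: S = 1365/(5.13)² = 51.87 W/m².
The effective emission temperature is T_e = [S(1−α)/(4σ)]^¼ = 119.1 K.
Layer-by-layer balance gives σT_s⁴ = (N+1)σT_e⁴, so T_s = 5^¼·119.1 = 178.1 K.

178 kelvin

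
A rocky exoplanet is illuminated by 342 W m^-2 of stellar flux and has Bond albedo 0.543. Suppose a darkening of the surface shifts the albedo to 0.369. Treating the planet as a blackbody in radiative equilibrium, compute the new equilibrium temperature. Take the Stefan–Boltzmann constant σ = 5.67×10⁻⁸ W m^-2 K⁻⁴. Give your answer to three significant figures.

176 K

With the new albedo, S(1−α₂)/4 = 53.95 W m^-2, so T₂ = 175.6 K.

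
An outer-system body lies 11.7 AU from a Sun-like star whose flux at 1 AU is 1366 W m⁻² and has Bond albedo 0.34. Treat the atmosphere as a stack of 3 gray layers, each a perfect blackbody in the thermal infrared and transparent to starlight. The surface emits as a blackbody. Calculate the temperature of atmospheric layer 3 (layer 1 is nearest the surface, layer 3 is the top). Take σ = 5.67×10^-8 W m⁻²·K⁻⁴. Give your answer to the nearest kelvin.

By the inverse-square law, S = 1366/11.7² = 9.979 W m⁻².
Top-of-atmosphere balance: σT_e⁴ = S(1−α)/4 = 1.647 W m⁻² → T_e = 73.41 K.
Each opaque layer satisfies 2T_j⁴ = T_{j−1}⁴ + T_{j+1}⁴, giving T_k⁴ = (N+1−k)T_e⁴.
With k = 3: T_3 = (3+1−3)^¼·73.41 K = 73.41 K.

73 kelvin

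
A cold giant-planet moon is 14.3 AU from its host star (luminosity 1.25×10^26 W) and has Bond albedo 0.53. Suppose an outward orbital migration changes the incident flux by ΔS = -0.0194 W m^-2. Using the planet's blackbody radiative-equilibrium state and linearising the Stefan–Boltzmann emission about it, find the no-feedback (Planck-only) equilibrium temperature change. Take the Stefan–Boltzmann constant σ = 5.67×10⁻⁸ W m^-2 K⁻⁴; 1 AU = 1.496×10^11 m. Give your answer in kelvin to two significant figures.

Orbital distance: d = 14.3 AU = 2.139×10^12 m.
Spreading L over a sphere of radius d: S = 1.25×10^26/(4π·2.14×10^12²) = 2.174 W m^-2.
Reference equilibrium: T_e = [S(1−α)/(4σ)]^(1/4) = 46.07 K.
Only a fraction (1−α) is absorbed and it's spread over 4πR², so ΔF = (1−α)ΔS/4 = -0.002279 W m^-2.
The Planck feedback parameter is 4σT_e³ = 0.02217 W m^-2/K.
ΔT₀ = ΔF/λ_P = -0.002279/0.02217 = -0.103 K.

-0.10 K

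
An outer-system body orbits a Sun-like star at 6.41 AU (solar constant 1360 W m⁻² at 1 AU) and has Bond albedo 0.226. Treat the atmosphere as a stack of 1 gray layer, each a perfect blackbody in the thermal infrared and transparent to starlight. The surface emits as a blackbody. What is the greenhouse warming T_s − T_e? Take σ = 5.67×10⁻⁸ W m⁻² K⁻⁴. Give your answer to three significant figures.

Irradiance scales as 1/d², so S = 1360 W m⁻² × (1/6.41)² = 33.10 W m⁻².
OLR = S(1−α)/4 = 6.405 W m⁻²; the top layer radiates at T_e = 103.1 K.
T_s = (N+1)^(1/4)·T_e = 122.6 K.
So the greenhouse effect raises the surface by 122.6 − 103.1 = 19.51 K.

19.5 kelvin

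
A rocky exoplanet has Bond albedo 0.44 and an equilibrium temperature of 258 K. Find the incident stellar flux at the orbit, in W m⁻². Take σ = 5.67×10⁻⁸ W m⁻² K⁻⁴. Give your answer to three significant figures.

1790 W m⁻²

From S(1−α)/4 = σT⁴: S = 4σT⁴/(1−α).
σT⁴ = 5.67×10⁻⁸·(258)⁴ = 251.2 W m⁻².
S = 4·251.2/0.56 = 1794 W m⁻².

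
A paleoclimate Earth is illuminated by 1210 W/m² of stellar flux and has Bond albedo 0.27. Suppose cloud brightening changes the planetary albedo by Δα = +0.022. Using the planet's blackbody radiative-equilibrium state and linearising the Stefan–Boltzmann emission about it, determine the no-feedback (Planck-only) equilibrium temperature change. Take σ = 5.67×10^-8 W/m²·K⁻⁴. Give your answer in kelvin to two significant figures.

-1.9 K

Reference equilibrium: T_e = [S(1−α)/(4σ)]^(1/4) = 249.8 K.
ΔF = −(S/4)Δα = −(1210/4)×(+0.022) = -6.655 W/m².
Planck response: λ_P = 4σT_e³ = 4·5.67×10⁻⁸·(249.8)³ = 3.536 W/m²/K.
ΔT₀ = ΔF/λ_P = -6.655/3.536 = -1.88 K.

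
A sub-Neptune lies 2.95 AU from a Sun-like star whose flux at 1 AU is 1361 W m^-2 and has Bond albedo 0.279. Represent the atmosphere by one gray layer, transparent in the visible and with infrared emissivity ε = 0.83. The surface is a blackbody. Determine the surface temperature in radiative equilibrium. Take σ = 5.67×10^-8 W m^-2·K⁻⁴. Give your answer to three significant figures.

171 K

Irradiance scales as 1/d², so S = 1361 W m^-2 × (1/2.95)² = 156.4 W m^-2.
At the top of the atmosphere, σT_e⁴ = S(1−α)/4 = 28.19 W m^-2, giving T_e = 149.3 K.
For a single slab of emissivity ε, T_s⁴ = 2T_e⁴/(2−ε); thus T_s = 149.3·(1.709)^(1/4) = 170.7 K.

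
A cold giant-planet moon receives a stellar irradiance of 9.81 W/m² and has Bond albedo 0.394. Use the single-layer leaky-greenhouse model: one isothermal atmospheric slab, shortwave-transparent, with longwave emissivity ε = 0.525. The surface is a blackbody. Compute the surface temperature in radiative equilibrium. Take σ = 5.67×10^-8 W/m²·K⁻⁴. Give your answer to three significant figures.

77.2 K

At the top of the atmosphere, σT_e⁴ = S(1−α)/4 = 1.486 W/m², giving T_e = 71.55 K.
Surface balance with a leaky layer gives σT_s⁴ = σT_e⁴·2/(2−ε), so T_s = T_e·[2/(2−0.525)]^(1/4) = 77.21 K.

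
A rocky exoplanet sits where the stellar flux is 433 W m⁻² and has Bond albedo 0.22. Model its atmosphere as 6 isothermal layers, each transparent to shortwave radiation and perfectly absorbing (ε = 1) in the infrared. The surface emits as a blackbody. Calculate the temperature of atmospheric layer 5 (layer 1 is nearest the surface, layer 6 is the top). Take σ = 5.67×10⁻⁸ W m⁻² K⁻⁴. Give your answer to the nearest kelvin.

Top-of-atmosphere balance: σT_e⁴ = S(1−α)/4 = 84.44 W m⁻² → T_e = 196.4 K.
Each opaque layer satisfies 2T_j⁴ = T_{j−1}⁴ + T_{j+1}⁴, giving T_k⁴ = (N+1−k)T_e⁴.
With k = 5: T_5 = (6+1−5)^¼·196.4 K = 233.6 K.

234 K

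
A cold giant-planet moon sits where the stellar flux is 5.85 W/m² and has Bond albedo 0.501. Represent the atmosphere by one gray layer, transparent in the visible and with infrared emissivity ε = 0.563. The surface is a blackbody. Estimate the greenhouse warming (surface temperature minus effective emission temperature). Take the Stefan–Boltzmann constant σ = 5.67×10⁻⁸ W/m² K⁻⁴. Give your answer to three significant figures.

Effective emission temperature (TOA balance): σT_e⁴ = S(1−α)/4 = 0.7298 W/m² → T_e = 59.90 K.
Surface balance with a leaky layer gives σT_s⁴ = σT_e⁴·2/(2−ε), so T_s = T_e·[2/(2−0.563)]^(1/4) = 65.06 K.
Greenhouse warming: T_s − T_e = 5.161 K.

5.16 K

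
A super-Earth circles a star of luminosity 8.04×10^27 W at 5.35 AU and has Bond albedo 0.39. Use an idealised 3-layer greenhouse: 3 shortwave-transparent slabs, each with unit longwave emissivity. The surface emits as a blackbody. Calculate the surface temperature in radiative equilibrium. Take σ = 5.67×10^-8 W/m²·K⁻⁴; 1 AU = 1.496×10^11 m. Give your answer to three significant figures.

d = 5.35 × 1.496×10^11 m = 8.004×10^11 m.
Flux at the orbit: S = L/(4πd²) = 8.04×10^27/(4π·(8.00×10^11)²) = 998.8 W/m².
Top-of-atmosphere balance: σT_e⁴ = S(1−α)/4 = 152.3 W/m² → T_e = 227.7 K.
Layer-by-layer balance gives σT_s⁴ = (N+1)σT_e⁴, so T_s = 4^¼·227.7 = 322.0 K.

322 K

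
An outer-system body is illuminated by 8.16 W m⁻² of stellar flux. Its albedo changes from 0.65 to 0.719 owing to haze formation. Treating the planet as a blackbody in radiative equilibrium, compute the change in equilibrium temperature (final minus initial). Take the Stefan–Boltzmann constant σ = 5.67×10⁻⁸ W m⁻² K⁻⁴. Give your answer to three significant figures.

Initial: T₁ = [S(1−0.65)/(4σ)]^(1/4) = 59.57 K.
With α = 0.719, T₂ = 56.39 K.
Change: 56.39 − 59.57 = -3.182 K.

-3.18 kelvin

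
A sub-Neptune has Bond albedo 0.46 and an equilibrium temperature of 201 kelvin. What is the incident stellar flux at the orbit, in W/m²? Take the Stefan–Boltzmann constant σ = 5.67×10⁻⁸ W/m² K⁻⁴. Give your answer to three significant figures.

Invert the energy balance for S: S = 4σT⁴/(1−α).
The emitted flux is σT⁴ = 92.55 W/m².
S = 4·92.55/0.54 = 685.5 W/m².

686 W/m²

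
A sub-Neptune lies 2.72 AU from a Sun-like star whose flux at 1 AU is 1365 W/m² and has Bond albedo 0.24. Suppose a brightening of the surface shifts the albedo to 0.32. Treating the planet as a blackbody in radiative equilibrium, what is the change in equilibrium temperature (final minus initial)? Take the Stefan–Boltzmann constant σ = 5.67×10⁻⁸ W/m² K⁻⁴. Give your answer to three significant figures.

-4.32 K

Irradiance scales as 1/d², so S = 1365 W/m² × (1/2.72)² = 184.5 W/m².
With α = 0.24, T₁ = 157.7 K.
With α = 0.32, T₂ = 153.4 K.
Change: 153.4 − 157.7 = -4.324 K.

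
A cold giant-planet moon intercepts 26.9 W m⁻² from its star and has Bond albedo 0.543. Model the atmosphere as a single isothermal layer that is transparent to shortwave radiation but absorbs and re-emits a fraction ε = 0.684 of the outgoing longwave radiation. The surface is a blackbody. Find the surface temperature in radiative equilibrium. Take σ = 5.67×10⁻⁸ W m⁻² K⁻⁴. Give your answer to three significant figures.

95.3 K

At the top of the atmosphere, σT_e⁴ = S(1−α)/4 = 3.073 W m⁻², giving T_e = 85.80 K.
Surface balance with a leaky layer gives σT_s⁴ = σT_e⁴·2/(2−ε), so T_s = T_e·[2/(2−0.684)]^(1/4) = 95.27 K.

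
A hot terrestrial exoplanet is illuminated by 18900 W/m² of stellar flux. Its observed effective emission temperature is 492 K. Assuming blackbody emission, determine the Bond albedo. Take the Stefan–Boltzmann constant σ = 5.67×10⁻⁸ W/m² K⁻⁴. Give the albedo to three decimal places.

0.297

Energy balance: S(1−α)/4 = σT⁴, so 1−α = 4σT⁴/S.
σT⁴ = 3322 W/m², so 4σT⁴ = 13290 W/m².
1−α = 13290/18900 = 0.7031, so α = 0.2969.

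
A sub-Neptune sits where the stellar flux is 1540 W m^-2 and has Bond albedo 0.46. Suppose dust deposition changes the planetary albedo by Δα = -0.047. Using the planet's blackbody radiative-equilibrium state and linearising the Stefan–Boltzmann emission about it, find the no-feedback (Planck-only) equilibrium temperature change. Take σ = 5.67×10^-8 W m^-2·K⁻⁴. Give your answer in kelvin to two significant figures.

The baseline emission temperature is T_e = 246.1 K.
The change in absorbed flux is Δ[S(1−α)/4] = −SΔα/4 = 18.09 W m^-2.
Linearising σT⁴ gives d(σT⁴)/dT = 4σT_e³ = 3.379 W m^-2 per K.
ΔT₀ = ΔF/λ_P = 18.09/3.379 = 5.35 K.

5.4 K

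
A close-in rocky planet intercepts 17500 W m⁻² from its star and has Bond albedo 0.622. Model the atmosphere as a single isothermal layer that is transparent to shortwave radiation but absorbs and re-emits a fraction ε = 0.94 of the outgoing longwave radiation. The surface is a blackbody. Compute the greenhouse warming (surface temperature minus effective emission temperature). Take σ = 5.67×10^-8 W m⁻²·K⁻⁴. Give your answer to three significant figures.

71.1 K

Effective emission temperature (TOA balance): σT_e⁴ = S(1−α)/4 = 1654 W m⁻² → T_e = 413.3 K.
Surface balance with a leaky layer gives σT_s⁴ = σT_e⁴·2/(2−ε), so T_s = T_e·[2/(2−0.94)]^(1/4) = 484.3 K.
The atmosphere warms the surface by 71.08 K.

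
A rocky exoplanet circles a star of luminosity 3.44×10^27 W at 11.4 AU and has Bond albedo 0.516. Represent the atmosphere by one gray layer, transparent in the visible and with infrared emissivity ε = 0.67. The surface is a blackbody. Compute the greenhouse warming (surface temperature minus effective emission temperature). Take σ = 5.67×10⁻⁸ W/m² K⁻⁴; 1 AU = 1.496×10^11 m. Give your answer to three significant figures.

d = 11.4 × 1.496×10^11 m = 1.705×10^12 m.
Flux at the orbit: S = L/(4πd²) = 3.44×10^27/(4π·(1.71×10^12)²) = 94.12 W/m².
Effective emission temperature (TOA balance): σT_e⁴ = S(1−α)/4 = 11.39 W/m² → T_e = 119.0 K.
Surface balance with a leaky layer gives σT_s⁴ = σT_e⁴·2/(2−ε), so T_s = T_e·[2/(2−0.67)]^(1/4) = 131.8 K.
Greenhouse warming: T_s − T_e = 12.78 K.

12.8 kelvin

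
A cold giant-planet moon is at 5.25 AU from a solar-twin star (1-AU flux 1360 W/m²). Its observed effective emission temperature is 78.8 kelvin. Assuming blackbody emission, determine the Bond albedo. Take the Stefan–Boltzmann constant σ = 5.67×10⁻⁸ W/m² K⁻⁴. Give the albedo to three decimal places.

Irradiance scales as 1/d², so S = 1360 W/m² × (1/5.25)² = 49.34 W/m².
Energy balance: S(1−α)/4 = σT⁴, so 1−α = 4σT⁴/S.
σT⁴ = 2.186 W/m², so 4σT⁴ = 8.745 W/m².
1−α = 8.745/49.34 = 0.1772, so α = 0.8228.

0.823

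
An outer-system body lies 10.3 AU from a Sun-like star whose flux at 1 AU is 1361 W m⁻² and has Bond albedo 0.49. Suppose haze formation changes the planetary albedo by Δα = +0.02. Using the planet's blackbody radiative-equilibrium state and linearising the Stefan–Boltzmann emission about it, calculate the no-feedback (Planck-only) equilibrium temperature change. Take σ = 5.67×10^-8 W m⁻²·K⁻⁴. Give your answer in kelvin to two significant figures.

Irradiance scales as 1/d², so S = 1361 W m⁻² × (1/10.3)² = 12.83 W m⁻².
Unperturbed T_e = [12.83·(1−0.49)/(4σ)]^¼ = 73.29 K.
ΔF = −(S/4)Δα = −(12.83/4)×(+0.02) = -0.06414 W m⁻².
Linearising σT⁴ gives d(σT⁴)/dT = 4σT_e³ = 0.08927 W m⁻² per K.
So ΔT₀ = -0.06414/0.08927 = -0.719 K.

-0.72 K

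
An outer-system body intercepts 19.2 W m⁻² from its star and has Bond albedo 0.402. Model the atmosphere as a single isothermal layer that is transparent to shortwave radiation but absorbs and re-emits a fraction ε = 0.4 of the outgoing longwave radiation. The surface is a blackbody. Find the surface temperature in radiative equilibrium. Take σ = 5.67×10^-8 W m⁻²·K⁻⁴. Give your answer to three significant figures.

Effective emission temperature (TOA balance): σT_e⁴ = S(1−α)/4 = 2.870 W m⁻² → T_e = 84.35 K.
The surface balance (absorbed SW + ε·downward IR = σT_s⁴) with T_a⁴ = T_s⁴/2 reduces to T_s = T_e·[2/(2−ε)]^¼ = 89.19 K.

89.2 K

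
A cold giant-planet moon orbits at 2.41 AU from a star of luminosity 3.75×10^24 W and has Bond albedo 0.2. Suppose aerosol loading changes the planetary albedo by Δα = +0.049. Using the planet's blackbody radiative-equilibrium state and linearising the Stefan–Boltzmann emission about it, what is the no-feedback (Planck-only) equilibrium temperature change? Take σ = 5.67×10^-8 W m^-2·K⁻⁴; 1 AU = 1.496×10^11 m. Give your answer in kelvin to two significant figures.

-0.82 kelvin

Orbital distance: d = 2.41 AU = 3.605×10^11 m.
Spreading L over a sphere of radius d: S = 3.75×10^24/(4π·3.61×10^11²) = 2.296 W m^-2.
Unperturbed T_e = [2.296·(1−0.2)/(4σ)]^¼ = 53.34 K.
The change in absorbed flux is Δ[S(1−α)/4] = −SΔα/4 = -0.02812 W m^-2.
Linearising σT⁴ gives d(σT⁴)/dT = 4σT_e³ = 0.03443 W m^-2 per K.
Hence the no-feedback warming is ΔF/(4σT_e³) = -0.817 K.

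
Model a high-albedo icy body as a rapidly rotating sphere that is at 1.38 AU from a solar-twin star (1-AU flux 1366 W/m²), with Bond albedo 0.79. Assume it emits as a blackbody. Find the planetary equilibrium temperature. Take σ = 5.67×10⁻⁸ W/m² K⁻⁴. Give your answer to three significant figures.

Flux at the orbit: S = 1366/(1.38)² = 717.3 W/m².
The planet absorbs (1−α)S over its disc πR² and re-emits over 4πR², so the mean absorbed flux is (1−0.79)·717.3/4 = 37.66 W/m².
In equilibrium σT⁴ equals this, so T = 160.5 K.

161 K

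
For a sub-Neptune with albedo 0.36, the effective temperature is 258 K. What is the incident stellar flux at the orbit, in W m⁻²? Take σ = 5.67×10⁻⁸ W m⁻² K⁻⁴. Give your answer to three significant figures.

1570 W m⁻²

Invert the energy balance for S: S = 4σT⁴/(1−α).
σT⁴ = 5.67×10⁻⁸·(258)⁴ = 251.2 W m⁻².
S = 4·251.2/0.64 = 1570 W m⁻².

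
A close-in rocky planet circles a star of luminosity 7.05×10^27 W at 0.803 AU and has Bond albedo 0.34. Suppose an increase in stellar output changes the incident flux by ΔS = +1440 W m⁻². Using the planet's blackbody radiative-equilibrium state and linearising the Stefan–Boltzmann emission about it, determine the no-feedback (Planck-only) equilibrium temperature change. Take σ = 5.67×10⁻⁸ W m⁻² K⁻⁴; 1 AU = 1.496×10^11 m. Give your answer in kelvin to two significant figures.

Orbital distance: d = 0.803 AU = 1.201×10^11 m.
Spreading L over a sphere of radius d: S = 7.05×10^27/(4π·1.20×10^11²) = 38880 W m⁻².
Unperturbed T_e = [38880·(1−0.34)/(4σ)]^¼ = 580.0 K.
TOA radiative forcing: ΔF = (1−α)ΔS/4 = 0.66·(+1440)/4 = 237.6 W m⁻².
The Planck feedback parameter is 4σT_e³ = 44.24 W m⁻²/K.
Hence the no-feedback warming is ΔF/(4σT_e³) = 5.37 K.

5.4 kelvin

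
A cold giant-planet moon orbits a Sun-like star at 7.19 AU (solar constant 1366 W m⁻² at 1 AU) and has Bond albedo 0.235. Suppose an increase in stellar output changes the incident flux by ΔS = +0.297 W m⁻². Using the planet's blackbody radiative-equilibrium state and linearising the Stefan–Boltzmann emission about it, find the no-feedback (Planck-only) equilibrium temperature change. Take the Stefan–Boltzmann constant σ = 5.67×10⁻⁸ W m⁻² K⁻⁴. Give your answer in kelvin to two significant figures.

0.27 K

By the inverse-square law, S = 1366/7.19² = 26.42 W m⁻².
The baseline emission temperature is T_e = 97.16 K.
ΔF = Δ[S(1−α)]/4 = (1−0.235)·+0.297/4 = 0.05680 W m⁻².
The Planck feedback parameter is 4σT_e³ = 0.2080 W m⁻²/K.
So ΔT₀ = 0.05680/0.2080 = 0.273 K.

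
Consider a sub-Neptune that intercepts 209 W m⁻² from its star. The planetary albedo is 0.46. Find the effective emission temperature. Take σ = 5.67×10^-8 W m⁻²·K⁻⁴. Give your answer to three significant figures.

149 K

The planet absorbs (1−α)S over its disc πR² and re-emits over 4πR², so the mean absorbed flux is (1−0.46)·209.0/4 = 28.22 W m⁻².
Set σT⁴ = 28.22 → T = (28.22/σ)^(1/4) = 149.4 K.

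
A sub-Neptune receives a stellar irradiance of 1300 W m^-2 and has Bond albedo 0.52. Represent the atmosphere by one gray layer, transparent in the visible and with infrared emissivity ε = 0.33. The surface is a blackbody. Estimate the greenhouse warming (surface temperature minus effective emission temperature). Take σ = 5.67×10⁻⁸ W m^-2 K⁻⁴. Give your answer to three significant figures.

10.6 K

At the top of the atmosphere, σT_e⁴ = S(1−α)/4 = 156.0 W m^-2, giving T_e = 229.0 K.
For a single slab of emissivity ε, T_s⁴ = 2T_e⁴/(2−ε); thus T_s = 229.0·(1.198)^(1/4) = 239.6 K.
The atmosphere warms the surface by 10.56 K.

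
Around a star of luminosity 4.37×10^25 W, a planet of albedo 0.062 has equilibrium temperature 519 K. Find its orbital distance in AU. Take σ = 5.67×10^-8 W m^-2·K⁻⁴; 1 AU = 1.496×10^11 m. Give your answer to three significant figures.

0.0941 AU

Energy balance gives S = 4σT⁴/(1−α) = 17540 W m^-2.
S = L/(4πd²) → d = √(L/4πS) = √(4.37×10^25/(4π·17540)) = 1.408×10^10 m = 0.09411 AU.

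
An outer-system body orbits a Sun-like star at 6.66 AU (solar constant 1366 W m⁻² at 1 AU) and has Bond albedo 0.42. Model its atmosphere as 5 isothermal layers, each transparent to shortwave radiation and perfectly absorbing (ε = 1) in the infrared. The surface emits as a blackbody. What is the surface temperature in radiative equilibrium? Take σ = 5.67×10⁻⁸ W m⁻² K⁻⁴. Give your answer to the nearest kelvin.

147 kelvin

Flux at the orbit: S = 1366/(6.66)² = 30.80 W m⁻².
Top-of-atmosphere balance: σT_e⁴ = S(1−α)/4 = 4.466 W m⁻² → T_e = 94.20 K.
For an N-layer opaque stack, T_s⁴ = (N+1)T_e⁴, hence T_s = (6)^(1/4)×94.20 K = 147.4 K.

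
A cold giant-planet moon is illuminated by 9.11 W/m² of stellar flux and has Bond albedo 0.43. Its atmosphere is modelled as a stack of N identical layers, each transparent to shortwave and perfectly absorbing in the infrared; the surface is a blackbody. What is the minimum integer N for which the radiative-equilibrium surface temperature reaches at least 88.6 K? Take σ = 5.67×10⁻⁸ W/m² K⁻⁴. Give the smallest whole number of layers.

2

OLR = S(1−α)/4 = 1.298 W/m²; the top layer radiates at T_e = 69.17 K.
T_s = (N+1)^(1/4)·T_e ≥ 88.6 K requires N+1 ≥ (T_s/T_e)⁴ = (88.6/69.17)⁴ = 2.691.
The minimum whole number is N = 2.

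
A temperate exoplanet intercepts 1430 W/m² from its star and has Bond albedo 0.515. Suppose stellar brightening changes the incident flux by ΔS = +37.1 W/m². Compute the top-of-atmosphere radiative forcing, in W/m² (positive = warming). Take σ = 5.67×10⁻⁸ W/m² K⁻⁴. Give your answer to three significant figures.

4.50 W/m²

Only a fraction (1−α) is absorbed and it's spread over 4πR², so ΔF = (1−α)ΔS/4 = 4.498 W/m².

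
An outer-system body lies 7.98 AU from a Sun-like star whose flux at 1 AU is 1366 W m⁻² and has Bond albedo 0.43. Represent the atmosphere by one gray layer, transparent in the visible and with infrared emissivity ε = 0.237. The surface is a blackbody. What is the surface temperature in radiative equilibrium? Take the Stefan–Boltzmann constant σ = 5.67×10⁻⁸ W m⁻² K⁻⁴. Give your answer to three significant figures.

88.4 K

Irradiance scales as 1/d², so S = 1366 W m⁻² × (1/7.98)² = 21.45 W m⁻².
At the top of the atmosphere, σT_e⁴ = S(1−α)/4 = 3.057 W m⁻², giving T_e = 85.69 K.
The surface balance (absorbed SW + ε·downward IR = σT_s⁴) with T_a⁴ = T_s⁴/2 reduces to T_s = T_e·[2/(2−ε)]^¼ = 88.43 K.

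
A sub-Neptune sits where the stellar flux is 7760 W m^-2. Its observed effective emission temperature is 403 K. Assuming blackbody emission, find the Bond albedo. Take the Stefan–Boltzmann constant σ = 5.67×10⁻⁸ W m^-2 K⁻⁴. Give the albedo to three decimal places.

0.229

Rearranging the radiative balance, α = 1 − 4σT⁴/S.
σT⁴ = 1496 W m^-2, so 4σT⁴ = 5982 W m^-2.
Hence α = 1 − 5982/7760 = 0.2291.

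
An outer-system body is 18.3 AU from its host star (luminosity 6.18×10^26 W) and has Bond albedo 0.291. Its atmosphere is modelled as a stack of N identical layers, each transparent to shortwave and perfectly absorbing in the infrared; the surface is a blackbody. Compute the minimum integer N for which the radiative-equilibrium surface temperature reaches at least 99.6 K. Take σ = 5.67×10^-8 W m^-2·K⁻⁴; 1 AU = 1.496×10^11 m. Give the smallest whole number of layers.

4

Orbital distance: d = 18.3 AU = 2.738×10^12 m.
Spreading L over a sphere of radius d: S = 6.18×10^26/(4π·2.74×10^12²) = 6.562 W m^-2.
The effective emission temperature is T_e = [S(1−α)/(4σ)]^¼ = 67.30 K.
T_s = (N+1)^(1/4)·T_e ≥ 99.6 K requires N+1 ≥ (T_s/T_e)⁴ = (99.6/67.30)⁴ = 4.798.
So N ≥ 3.798; the smallest integer is N = 4.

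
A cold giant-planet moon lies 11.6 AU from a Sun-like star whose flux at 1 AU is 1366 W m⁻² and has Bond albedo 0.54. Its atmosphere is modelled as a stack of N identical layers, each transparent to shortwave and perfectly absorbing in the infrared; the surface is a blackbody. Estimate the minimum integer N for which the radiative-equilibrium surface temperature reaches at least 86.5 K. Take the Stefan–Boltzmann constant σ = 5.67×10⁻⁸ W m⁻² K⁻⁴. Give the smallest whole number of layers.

By the inverse-square law, S = 1366/11.6² = 10.15 W m⁻².
The effective emission temperature is T_e = [S(1−α)/(4σ)]^¼ = 67.36 K.
Need (N+1)T_e⁴ ≥ T_s⁴, i.e. N+1 ≥ (86.5/67.36)⁴ = 2.719.
So N ≥ 1.719; the smallest integer is N = 2.

2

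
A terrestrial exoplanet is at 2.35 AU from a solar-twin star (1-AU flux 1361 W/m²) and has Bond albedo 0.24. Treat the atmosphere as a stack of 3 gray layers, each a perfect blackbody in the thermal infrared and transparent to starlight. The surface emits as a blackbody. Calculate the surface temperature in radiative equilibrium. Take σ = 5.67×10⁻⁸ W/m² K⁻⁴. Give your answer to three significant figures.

240 K

Flux at the orbit: S = 1361/(2.35)² = 246.4 W/m².
Top-of-atmosphere balance: σT_e⁴ = S(1−α)/4 = 46.82 W/m² → T_e = 169.5 K.
Layer-by-layer balance gives σT_s⁴ = (N+1)σT_e⁴, so T_s = 4^¼·169.5 = 239.7 K.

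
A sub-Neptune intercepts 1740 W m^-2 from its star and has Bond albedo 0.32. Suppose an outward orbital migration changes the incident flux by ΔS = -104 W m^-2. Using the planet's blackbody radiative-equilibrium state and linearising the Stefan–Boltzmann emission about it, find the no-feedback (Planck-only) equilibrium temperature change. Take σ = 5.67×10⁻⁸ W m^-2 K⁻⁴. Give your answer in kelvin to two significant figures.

-4.0 K

The baseline emission temperature is T_e = 268.8 K.
TOA radiative forcing: ΔF = (1−α)ΔS/4 = 0.68·(-104)/4 = -17.68 W m^-2.
Planck response: λ_P = 4σT_e³ = 4·5.67×10⁻⁸·(268.8)³ = 4.403 W m^-2/K.
So ΔT₀ = -17.68/4.403 = -4.02 K.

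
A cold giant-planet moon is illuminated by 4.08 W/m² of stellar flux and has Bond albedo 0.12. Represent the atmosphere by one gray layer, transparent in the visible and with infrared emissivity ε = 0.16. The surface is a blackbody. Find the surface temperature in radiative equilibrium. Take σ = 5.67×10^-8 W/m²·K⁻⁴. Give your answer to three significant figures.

At the top of the atmosphere, σT_e⁴ = S(1−α)/4 = 0.8976 W/m², giving T_e = 63.08 K.
Surface balance with a leaky layer gives σT_s⁴ = σT_e⁴·2/(2−ε), so T_s = T_e·[2/(2−0.16)]^(1/4) = 64.41 K.

64.4 kelvin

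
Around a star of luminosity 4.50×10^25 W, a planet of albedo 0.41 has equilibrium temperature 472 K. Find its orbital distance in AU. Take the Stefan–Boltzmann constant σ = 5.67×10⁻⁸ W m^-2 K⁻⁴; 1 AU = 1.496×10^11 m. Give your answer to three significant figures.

0.0916 AU

The flux needed for this T is 4σT⁴/(1−0.41) = 19080 W m^-2.
S = L/(4πd²) → d = √(L/4πS) = √(4.50×10^25/(4π·19080)) = 1.370×10^10 m = 0.09158 AU.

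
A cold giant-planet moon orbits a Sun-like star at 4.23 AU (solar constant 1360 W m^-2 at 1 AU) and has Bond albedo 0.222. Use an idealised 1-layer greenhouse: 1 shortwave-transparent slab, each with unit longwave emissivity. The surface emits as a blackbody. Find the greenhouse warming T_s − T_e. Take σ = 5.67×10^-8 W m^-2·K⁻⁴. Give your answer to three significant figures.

Flux at the orbit: S = 1360/(4.23)² = 76.01 W m^-2.
Top-of-atmosphere balance: σT_e⁴ = S(1−α)/4 = 14.78 W m^-2 → T_e = 127.1 K.
Surface: T_s = (2)^¼·T_e = 151.1 K.
Warming: T_s − T_e = 24.04 K.

24.0 K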